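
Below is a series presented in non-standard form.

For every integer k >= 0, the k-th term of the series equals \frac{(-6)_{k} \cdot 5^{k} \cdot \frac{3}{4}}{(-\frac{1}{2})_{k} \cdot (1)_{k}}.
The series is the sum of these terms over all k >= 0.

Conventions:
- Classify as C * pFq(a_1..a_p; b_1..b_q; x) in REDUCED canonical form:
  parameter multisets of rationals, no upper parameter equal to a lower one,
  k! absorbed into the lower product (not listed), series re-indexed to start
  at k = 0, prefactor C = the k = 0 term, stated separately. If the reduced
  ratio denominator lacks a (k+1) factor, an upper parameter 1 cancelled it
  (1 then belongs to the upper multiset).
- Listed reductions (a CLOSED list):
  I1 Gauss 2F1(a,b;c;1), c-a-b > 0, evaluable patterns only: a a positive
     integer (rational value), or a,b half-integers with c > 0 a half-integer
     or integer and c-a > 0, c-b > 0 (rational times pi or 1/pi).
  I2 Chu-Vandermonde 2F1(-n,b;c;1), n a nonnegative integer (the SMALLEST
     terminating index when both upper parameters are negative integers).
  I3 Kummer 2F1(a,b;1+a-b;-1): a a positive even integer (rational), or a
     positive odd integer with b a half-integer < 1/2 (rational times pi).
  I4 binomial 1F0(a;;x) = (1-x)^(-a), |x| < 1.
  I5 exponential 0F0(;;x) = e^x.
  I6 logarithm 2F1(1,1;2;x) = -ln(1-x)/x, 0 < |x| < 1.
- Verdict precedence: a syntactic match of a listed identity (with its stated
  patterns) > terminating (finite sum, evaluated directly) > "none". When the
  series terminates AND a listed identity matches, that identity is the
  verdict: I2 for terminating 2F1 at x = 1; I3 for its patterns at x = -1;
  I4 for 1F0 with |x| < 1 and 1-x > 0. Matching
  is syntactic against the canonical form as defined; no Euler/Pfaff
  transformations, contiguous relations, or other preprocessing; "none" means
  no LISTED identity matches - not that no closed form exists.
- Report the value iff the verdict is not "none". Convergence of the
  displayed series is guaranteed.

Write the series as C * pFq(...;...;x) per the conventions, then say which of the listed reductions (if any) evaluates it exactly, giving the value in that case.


Reduced: x = 5, 1F1, upper = {-6}, lower = {-\frac{1}{2}}, C = \frac{3}{4}. Verdict: terminating - no listed pattern fits, but -6 in the upper list cuts the series at k = 6; direct evaluation. Hence: -\frac{21971}{252}.

Key step: t_0 being \frac{3}{4}, (1)_k (prefactor 3/4) is k! itself.
Adjacent-term ratio: r(k) = 5 * (k-6) / [(k-\frac{1}{2}) (k+1)] - rational in k. x = 5; t_0 = \frac{3}{4}; negate the roots.


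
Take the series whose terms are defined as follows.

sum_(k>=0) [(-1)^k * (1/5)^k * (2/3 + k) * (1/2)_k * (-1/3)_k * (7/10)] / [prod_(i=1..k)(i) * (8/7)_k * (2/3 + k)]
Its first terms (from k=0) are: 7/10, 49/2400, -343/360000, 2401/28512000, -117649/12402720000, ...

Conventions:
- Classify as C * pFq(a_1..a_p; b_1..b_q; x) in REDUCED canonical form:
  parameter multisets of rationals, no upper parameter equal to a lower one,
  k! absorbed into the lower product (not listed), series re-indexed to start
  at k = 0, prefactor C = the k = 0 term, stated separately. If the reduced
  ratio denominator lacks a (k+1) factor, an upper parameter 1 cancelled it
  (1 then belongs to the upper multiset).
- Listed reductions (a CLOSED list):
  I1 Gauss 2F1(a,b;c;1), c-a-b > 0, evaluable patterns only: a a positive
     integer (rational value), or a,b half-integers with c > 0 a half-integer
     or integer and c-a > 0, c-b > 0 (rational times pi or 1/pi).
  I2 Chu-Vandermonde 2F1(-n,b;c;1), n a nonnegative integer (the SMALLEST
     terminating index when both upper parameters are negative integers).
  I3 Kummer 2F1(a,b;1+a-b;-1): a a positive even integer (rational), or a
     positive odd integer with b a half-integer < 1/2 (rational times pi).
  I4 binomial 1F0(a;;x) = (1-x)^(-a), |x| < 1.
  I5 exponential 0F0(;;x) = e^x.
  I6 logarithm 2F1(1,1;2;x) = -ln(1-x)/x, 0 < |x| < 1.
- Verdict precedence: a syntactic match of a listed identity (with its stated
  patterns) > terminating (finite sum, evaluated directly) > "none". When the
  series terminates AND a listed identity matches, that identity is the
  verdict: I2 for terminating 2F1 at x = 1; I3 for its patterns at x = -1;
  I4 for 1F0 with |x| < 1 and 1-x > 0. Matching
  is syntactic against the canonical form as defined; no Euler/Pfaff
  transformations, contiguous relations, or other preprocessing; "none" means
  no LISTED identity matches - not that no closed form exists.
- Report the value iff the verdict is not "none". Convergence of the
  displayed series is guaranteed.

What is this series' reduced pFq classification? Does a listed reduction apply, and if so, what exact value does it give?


Structural cue: t_0 being 7/10, the product of the first k integers (prefactor 7/10) is k!.
Adjacent-term ratio: r(k) = (-1/5) * (k-1/3) (k+1/2) / [(k+8/7) (k+1)] ; factor over Q: parameters, x = (-1/5), and C = 7/10.

x = -1/5 here; the reduced form reads 2F1, upper {-1/3, 1/2}, lower {8/7}, C = 7/10. Verdict: no listed reduction: x = -1/5 and upper {-1/3, 1/2} fail every I1-I6 pattern.


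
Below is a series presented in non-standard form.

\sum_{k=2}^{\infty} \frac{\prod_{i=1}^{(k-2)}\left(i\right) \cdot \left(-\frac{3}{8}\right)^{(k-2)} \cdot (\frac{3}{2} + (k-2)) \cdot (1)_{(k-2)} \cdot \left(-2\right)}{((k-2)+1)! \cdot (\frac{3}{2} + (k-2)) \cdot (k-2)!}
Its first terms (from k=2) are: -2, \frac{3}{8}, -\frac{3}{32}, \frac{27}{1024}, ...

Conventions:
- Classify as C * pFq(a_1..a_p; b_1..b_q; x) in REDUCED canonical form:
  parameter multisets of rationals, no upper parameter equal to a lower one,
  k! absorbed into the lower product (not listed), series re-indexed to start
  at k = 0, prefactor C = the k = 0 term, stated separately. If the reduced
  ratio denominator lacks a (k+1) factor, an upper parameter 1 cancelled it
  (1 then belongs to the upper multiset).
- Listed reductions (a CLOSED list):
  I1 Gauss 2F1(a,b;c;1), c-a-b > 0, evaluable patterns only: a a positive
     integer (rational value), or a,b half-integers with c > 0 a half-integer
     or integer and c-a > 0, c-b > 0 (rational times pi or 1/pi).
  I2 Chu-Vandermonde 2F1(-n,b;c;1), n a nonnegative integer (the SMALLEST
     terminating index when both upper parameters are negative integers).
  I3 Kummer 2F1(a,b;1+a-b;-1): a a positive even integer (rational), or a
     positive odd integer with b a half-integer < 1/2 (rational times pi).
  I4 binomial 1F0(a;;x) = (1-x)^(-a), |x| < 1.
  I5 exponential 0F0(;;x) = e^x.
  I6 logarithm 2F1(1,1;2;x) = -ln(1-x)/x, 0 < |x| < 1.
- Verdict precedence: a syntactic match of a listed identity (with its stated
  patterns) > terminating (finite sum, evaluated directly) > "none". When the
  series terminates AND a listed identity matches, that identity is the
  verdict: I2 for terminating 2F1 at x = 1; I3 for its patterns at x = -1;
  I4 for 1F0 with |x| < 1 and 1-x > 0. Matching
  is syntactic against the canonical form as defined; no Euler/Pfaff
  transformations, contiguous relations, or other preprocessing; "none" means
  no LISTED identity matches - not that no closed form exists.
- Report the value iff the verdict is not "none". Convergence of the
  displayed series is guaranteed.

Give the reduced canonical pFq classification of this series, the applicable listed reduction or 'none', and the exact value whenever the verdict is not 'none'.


Prefactor -2, argument -\frac{3}{8}: 2F1 with upper {1, 1} over lower {2}. Verdict: the logarithmic series (I6) fires (the logarithm: parameters (1,1;2), x = -\frac{3}{8}). Hence: \left(-\frac{16}{3}\right) \cdot \ln\left(\frac{11}{8}\right).

The tell: from the first term -2: the running product (C = -2, x = -3/8) telescopes to a rising factorial.
Term ratio: r(k) = -\frac{3}{8} * (k+1) (k+1) / [(k+2) (k+1)] - poly over poly, x = -\frac{3}{8} from leading terms; C = -2 at k = 0.


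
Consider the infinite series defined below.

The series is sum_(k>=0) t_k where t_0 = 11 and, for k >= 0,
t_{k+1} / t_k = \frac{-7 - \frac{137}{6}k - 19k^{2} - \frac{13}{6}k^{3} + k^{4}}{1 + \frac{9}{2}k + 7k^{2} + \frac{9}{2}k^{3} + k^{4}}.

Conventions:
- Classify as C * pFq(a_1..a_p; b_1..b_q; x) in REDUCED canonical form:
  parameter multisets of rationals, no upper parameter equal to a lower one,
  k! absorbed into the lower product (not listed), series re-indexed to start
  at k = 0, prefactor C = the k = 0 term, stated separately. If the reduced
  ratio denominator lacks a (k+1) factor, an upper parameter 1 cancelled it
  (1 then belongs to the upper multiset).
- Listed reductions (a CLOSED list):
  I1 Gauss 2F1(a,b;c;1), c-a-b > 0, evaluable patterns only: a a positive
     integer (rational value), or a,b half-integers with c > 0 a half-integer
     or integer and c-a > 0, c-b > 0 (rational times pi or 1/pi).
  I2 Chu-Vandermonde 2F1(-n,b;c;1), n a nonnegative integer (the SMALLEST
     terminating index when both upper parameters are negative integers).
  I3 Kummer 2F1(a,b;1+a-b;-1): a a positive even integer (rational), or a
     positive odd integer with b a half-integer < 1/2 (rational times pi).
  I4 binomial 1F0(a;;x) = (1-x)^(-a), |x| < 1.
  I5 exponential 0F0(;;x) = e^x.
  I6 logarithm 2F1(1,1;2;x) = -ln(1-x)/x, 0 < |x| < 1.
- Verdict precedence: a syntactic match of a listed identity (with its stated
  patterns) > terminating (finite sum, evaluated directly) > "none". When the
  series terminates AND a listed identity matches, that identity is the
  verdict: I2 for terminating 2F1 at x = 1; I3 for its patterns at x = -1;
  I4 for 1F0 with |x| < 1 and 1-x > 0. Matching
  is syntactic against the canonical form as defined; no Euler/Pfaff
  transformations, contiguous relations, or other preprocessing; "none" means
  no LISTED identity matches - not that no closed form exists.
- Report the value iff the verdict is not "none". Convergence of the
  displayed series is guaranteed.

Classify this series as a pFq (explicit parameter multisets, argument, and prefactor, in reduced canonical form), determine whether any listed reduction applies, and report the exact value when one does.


This is 11 * 2F1(-6, \frac{7}{3}; 2; 1) in reduced canonical form. Verdict: Chu-Vandermonde (I2) matches (terminating 2F1 at x = 1 with n = 6, b = 7/3, c = 2). Its exact value is -\frac{242}{6561}.

The tell: with t_0 = 11, the ratio is unreduced: k + 1/2 divides both sides (prefactor 11).
Adjacent-term ratio: r(k) = 1 * (k-6) (k+\frac{7}{3}) / [(k+2) (k+1)] - rational in k, leading ratio 1; with t_0 = 11, classification follows.


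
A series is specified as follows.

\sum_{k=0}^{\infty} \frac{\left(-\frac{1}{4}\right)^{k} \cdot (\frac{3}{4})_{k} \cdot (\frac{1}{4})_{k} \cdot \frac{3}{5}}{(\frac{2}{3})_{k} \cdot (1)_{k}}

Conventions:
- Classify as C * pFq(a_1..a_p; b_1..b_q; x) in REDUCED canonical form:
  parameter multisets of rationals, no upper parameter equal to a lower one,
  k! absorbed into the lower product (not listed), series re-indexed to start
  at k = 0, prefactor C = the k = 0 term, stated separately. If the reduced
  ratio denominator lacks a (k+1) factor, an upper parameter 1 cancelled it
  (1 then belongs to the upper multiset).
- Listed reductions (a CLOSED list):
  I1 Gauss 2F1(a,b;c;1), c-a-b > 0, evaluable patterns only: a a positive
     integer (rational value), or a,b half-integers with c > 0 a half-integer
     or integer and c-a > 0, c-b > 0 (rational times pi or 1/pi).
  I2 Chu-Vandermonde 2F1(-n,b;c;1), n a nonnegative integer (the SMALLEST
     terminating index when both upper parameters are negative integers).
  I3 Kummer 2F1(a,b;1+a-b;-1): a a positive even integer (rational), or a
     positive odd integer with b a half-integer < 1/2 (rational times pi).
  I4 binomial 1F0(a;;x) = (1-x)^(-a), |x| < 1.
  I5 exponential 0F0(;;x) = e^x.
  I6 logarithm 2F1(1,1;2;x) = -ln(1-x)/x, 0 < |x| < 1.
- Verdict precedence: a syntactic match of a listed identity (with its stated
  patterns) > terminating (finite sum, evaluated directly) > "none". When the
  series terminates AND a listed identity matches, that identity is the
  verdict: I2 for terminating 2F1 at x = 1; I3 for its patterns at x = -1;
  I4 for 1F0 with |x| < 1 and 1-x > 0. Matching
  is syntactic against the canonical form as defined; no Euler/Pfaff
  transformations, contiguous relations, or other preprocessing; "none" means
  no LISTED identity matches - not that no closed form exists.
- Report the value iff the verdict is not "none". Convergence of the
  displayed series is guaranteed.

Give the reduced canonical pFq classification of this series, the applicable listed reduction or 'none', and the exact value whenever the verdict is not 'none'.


Classification (C = \frac{3}{5}): 2F1 with upper {\frac{1}{4}, \frac{3}{4}}, lower {\frac{2}{3}}, argument x = -\frac{1}{4}. Verdict: none - at argument -\frac{1}{4} the multisets {\frac{1}{4}, \frac{3}{4}} ; {\frac{2}{3}} match no listed identity.

The tell: t_0 = \frac{3}{5} here, and (1)_k (C = 3/5, x = -1/4) is k! itself.
Term ratio: r(k) = -\frac{1}{4} * (k+\frac{1}{4}) (k+\frac{3}{4}) / [(k+\frac{2}{3}) (k+1)] - rational in k. x = -\frac{1}{4}; t_0 = \frac{3}{5}; negate the roots.


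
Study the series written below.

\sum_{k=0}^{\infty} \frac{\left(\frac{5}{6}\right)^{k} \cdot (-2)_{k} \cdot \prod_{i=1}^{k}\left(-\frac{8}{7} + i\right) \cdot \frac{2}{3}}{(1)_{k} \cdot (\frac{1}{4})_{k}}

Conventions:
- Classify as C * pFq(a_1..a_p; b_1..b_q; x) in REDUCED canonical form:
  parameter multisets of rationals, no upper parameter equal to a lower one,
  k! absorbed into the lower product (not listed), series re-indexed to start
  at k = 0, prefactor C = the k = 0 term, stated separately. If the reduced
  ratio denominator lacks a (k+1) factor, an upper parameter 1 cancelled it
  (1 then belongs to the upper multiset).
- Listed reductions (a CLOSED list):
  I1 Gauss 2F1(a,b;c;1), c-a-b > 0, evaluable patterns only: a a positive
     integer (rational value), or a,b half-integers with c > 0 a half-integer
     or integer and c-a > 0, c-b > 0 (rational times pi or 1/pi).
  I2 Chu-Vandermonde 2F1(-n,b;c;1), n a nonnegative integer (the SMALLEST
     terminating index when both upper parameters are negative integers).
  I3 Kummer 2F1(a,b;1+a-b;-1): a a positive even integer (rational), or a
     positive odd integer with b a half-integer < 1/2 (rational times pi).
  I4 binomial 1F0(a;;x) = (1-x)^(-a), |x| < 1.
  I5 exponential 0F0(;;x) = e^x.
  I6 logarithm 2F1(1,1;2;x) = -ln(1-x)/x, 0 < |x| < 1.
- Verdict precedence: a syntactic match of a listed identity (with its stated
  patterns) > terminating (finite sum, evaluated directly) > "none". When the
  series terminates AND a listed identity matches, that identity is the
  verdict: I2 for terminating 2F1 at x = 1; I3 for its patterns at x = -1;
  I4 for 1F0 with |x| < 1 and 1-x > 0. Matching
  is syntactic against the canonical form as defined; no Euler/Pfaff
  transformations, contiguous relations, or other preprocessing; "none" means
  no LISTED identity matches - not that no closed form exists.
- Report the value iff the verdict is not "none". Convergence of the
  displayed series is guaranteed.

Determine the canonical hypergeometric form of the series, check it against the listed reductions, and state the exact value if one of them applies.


Prefactor \frac{2}{3}, argument \frac{5}{6}: 2F1 with upper {-2, -\frac{1}{7}} over lower {\frac{1}{4}}. Verdict: terminating at k = 2: the factor (-2)_k kills every later term; summing the 3 survivors is exact. Value: \frac{494}{441}.

Structural cue: x = \frac{5}{6} and the running product (prefactor 2/3) telescopes to a rising factorial.
Ratio: r(k) = \frac{5}{6} * (k-2) (k-\frac{1}{7}) / [(k+\frac{1}{4}) (k+1)] - poly over poly, x = \frac{5}{6} from leading terms; C = \frac{2}{3} at k = 0.


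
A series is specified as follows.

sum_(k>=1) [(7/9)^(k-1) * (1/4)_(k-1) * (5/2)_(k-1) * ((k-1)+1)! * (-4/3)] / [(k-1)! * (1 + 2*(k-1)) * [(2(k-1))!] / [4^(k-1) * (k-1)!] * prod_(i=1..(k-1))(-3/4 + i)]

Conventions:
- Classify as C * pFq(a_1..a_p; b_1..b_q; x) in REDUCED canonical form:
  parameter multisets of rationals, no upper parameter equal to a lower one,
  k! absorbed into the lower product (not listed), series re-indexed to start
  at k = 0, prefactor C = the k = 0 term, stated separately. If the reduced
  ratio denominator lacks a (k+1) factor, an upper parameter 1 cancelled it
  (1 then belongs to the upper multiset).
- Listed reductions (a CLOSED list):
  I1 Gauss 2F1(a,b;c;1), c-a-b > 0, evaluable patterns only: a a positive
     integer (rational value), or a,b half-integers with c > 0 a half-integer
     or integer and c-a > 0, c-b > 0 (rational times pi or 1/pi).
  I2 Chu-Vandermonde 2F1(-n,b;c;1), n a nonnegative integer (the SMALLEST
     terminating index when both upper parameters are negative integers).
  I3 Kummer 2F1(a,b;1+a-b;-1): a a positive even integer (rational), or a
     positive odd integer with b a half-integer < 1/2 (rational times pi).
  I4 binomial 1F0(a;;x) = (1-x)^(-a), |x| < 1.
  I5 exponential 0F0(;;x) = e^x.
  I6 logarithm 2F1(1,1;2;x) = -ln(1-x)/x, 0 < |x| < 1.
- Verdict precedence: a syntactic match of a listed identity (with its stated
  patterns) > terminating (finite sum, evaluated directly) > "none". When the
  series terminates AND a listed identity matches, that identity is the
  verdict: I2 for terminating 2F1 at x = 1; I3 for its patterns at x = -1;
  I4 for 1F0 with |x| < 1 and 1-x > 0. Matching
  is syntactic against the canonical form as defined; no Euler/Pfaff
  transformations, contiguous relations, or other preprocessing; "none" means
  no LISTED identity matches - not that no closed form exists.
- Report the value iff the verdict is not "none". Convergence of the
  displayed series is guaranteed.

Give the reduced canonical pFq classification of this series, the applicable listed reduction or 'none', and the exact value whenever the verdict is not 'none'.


Classification (C = -4/3): 2F1 with upper {2, 5/2}, lower {3/2}, argument x = 7/9. Verdict: none - this 2F1 at x = 7/9 matches no listed pattern, and upper {2, 5/2} holds no stopper.

First insight: t_0 being -4/3, the parameter 1/4 appears in both the upper and lower lists and cancels.
Step ratio: r(k) = (7/9) * (k+2) (k+5/2) / [(k+3/2) (k+1)] - rational; roots negated = parameters, x = (7/9), C = -4/3.


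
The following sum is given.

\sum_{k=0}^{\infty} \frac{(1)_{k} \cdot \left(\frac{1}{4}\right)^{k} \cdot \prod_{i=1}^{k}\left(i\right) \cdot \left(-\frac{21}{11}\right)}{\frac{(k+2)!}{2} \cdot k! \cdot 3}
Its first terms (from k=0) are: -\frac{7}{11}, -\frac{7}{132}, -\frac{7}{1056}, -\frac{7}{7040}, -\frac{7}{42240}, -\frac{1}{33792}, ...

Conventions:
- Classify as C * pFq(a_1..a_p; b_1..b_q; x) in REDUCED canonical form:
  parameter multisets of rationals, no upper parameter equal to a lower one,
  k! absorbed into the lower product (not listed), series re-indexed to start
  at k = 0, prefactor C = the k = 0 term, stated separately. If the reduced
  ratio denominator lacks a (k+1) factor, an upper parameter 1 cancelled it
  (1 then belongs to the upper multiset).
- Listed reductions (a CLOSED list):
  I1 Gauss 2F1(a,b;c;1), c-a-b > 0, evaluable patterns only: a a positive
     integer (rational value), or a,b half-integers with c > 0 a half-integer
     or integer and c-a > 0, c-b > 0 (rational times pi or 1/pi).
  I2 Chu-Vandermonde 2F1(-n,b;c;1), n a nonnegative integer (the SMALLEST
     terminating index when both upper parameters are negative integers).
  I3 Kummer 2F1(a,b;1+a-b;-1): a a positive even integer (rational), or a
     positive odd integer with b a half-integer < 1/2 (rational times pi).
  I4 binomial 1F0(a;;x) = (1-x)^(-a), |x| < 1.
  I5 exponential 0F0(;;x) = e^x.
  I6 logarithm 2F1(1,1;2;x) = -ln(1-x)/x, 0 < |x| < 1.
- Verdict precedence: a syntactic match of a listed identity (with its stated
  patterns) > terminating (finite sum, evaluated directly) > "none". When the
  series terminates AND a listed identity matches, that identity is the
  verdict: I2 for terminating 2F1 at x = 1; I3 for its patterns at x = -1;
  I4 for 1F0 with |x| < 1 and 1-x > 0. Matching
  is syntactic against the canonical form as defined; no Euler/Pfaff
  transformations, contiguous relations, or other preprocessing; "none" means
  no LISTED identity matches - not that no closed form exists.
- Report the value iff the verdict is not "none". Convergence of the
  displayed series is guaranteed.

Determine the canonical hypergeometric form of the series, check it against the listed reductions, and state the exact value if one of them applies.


Canonical form: C = -\frac{7}{11} times 2F1 with upper {1, 1}, lower {3}, x = \frac{1}{4}. Verdict: none - at argument \frac{1}{4} the multisets {1, 1} ; {3} match no listed identity.

Key observation: with t_0 = -\frac{7}{11}, the denominator's factorial ratio (C = -7/11, x = 1/4) is a lower Pochhammer.
Adjacent-term ratio: r(k) = \frac{1}{4} * (k+1) (k+1) / [(k+3) (k+1)] ; factor over Q: parameters, x = \frac{1}{4}, and C = -\frac{7}{11}.


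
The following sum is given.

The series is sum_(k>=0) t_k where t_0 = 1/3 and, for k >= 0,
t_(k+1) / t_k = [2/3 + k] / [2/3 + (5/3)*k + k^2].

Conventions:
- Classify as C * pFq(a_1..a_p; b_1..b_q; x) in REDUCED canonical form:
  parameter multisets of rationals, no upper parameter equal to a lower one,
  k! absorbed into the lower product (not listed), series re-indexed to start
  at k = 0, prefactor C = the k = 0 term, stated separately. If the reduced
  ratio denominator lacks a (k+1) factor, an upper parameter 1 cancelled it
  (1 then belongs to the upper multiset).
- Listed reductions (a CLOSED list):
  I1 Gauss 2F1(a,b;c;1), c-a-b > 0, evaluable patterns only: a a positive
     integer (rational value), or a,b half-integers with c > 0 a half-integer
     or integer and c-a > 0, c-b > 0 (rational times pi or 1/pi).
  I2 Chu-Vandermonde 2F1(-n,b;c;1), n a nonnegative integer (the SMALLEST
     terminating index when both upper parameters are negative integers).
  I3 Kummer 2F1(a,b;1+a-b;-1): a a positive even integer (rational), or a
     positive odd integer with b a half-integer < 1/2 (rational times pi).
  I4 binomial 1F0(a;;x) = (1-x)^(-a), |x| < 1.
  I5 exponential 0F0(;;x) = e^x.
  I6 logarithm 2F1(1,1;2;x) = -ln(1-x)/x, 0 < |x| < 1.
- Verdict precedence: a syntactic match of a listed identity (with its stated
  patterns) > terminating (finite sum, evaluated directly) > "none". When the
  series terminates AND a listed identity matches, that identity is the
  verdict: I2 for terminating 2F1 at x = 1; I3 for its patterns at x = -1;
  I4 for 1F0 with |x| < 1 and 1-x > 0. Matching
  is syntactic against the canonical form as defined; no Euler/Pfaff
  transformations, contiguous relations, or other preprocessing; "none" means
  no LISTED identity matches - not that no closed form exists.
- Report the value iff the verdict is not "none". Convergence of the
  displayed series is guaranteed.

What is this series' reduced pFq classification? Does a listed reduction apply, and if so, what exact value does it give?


x = 1 here; the reduced form reads 0F0, upper {-}, lower {-}, C = 1/3. Verdict: the exponential series (I5) fires (the 0F0 exponential series at x = 1). Exact value: (1/3) * e^(1).

Structural cue: with t_0 = 1/3, cancel k + 2/3 from the displayed ratio first; then prefactor 1/3.
Step ratio: r(k) = 1 * 1 / [(k+1)] - rational in k, leading ratio 1; with t_0 = 1/3, classification follows.


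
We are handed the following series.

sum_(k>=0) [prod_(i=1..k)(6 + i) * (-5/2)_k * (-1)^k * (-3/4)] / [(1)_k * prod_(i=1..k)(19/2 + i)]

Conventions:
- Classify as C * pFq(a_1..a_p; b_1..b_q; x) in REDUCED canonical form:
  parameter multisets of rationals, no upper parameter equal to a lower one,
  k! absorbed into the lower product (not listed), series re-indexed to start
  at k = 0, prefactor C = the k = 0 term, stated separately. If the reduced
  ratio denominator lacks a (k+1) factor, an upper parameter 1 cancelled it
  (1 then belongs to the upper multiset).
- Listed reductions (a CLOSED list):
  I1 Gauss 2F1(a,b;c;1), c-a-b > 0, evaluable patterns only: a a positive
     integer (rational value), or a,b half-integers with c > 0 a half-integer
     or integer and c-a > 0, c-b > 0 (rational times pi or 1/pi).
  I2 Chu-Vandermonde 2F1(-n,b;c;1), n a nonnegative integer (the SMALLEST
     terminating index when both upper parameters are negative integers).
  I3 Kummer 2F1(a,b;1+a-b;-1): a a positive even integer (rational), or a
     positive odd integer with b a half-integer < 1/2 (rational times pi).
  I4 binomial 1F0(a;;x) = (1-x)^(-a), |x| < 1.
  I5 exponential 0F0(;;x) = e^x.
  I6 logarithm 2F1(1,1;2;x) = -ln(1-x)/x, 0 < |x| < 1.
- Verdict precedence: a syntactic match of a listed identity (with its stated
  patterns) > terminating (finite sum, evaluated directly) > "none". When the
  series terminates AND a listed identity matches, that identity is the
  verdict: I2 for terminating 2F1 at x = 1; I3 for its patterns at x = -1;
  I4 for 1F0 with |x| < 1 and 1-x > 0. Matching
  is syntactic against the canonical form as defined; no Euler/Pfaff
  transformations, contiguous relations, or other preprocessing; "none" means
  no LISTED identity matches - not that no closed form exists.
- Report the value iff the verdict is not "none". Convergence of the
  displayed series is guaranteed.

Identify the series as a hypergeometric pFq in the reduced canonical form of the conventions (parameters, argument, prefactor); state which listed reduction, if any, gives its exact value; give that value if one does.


Reduced: x = -1, 2F1, upper = {-5/2, 7}, lower = {21/2}, C = -3/4. Verdict at x = -1: the Kummer evaluation I3 matches (x = -1; c = 21/2 equals 1+a-b for upper {-5/2, 7}: listed pattern). Hence: (-14549535/16777216) * pi.

Key step: t_0 = -3/4 here, and (1)_k (prefactor -3/4) is k! itself.
Consecutive-term ratio: r(k) = (-1) * (k-5/2) (k+7) / [(k+21/2) (k+1)] - rational in k. x = (-1); t_0 = -3/4; negate the roots.


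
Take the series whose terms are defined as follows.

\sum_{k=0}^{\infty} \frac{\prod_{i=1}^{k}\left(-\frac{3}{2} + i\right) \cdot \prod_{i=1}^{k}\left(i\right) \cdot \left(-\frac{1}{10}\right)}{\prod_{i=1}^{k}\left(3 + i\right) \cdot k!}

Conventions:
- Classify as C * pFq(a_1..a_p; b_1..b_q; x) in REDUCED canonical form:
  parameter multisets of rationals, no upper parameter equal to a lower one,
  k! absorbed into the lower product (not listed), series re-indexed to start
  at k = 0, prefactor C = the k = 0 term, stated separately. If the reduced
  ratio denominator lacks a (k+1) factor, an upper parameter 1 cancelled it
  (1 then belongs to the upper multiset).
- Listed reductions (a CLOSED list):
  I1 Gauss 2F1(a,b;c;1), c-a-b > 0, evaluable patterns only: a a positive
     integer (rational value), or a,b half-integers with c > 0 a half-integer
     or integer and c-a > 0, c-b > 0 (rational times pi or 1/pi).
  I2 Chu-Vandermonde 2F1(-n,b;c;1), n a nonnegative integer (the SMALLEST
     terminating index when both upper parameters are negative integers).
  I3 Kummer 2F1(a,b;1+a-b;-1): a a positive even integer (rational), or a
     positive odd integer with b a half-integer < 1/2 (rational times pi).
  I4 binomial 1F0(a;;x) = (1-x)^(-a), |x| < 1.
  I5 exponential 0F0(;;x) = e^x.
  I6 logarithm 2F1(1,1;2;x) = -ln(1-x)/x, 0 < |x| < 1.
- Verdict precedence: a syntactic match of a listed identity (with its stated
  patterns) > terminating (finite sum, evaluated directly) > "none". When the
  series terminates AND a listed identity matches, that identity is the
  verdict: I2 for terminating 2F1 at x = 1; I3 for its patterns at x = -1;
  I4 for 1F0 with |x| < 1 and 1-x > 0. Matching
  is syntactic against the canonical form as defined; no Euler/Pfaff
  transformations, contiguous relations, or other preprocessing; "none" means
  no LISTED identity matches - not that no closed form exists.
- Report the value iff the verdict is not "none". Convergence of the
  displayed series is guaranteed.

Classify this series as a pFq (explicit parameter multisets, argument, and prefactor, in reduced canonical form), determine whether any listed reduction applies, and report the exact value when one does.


Structural cue: with t_0 = -\frac{1}{10}, the running product (prefactor -1/10) telescopes to a rising factorial.
Adjacent-term ratio: r(k) = 1 * (k-\frac{1}{2}) (k+1) / [(k+4) (k+1)] - rational; roots negated = parameters, x = 1, C = -\frac{1}{10}.

At argument 1: a 2F1 with upper {-\frac{1}{2}, 1}, lower {4}, scaled by C = -\frac{1}{10}. Verdict (x = 1): the Gauss summation I1 applies (x = 1: the Gamma ratio telescopes since c-a-b = 7/2 > 0 and a = 1 in Z>0). Sum: -\frac{3}{35}.


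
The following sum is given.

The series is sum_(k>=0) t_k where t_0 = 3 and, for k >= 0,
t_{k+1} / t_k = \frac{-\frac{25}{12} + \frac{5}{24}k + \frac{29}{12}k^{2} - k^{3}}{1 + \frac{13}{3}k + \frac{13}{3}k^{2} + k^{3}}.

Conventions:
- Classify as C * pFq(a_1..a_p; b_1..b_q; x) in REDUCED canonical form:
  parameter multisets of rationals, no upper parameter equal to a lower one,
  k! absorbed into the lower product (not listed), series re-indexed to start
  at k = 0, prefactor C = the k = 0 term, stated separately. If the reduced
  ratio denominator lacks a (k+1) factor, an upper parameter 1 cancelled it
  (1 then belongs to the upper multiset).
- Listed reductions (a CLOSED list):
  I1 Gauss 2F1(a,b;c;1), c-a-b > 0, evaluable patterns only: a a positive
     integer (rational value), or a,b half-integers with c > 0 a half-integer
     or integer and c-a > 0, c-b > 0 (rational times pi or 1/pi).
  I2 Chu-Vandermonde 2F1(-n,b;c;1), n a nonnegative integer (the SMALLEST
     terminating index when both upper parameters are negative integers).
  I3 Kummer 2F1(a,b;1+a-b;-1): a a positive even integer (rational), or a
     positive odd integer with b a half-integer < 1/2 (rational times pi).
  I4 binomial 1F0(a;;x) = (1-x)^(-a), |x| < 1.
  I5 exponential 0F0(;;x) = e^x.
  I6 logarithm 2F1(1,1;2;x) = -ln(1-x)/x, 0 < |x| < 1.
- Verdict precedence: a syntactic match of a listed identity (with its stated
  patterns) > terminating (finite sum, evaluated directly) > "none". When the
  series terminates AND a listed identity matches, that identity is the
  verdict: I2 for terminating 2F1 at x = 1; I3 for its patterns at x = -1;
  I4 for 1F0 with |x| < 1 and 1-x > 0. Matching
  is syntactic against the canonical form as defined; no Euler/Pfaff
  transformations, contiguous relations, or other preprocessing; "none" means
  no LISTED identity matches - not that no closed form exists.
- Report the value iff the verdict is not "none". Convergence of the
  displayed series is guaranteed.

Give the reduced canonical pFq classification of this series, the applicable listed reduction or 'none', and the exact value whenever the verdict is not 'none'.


The tell: with t_0 = 3, roots of the ratio polynomials (C = 3) are the negated parameters.
Consecutive-term ratio: r(k) = -1 * (k-2) (k-\frac{5}{4}) (k+\frac{5}{6}) / [(k+\frac{1}{3}) (k+3) (k+1)] - rational; roots negated = parameters, x = -1, C = 3.

x = -1 here; the reduced form reads 3F2, upper {-2, -\frac{5}{4}, \frac{5}{6}}, lower {\frac{1}{3}, 3}, C = 3. Verdict: terminating - no listed pattern fits, but -2 in the upper list cuts the series at k = 2; direct evaluation. Its exact value is -\frac{3053}{1024}.


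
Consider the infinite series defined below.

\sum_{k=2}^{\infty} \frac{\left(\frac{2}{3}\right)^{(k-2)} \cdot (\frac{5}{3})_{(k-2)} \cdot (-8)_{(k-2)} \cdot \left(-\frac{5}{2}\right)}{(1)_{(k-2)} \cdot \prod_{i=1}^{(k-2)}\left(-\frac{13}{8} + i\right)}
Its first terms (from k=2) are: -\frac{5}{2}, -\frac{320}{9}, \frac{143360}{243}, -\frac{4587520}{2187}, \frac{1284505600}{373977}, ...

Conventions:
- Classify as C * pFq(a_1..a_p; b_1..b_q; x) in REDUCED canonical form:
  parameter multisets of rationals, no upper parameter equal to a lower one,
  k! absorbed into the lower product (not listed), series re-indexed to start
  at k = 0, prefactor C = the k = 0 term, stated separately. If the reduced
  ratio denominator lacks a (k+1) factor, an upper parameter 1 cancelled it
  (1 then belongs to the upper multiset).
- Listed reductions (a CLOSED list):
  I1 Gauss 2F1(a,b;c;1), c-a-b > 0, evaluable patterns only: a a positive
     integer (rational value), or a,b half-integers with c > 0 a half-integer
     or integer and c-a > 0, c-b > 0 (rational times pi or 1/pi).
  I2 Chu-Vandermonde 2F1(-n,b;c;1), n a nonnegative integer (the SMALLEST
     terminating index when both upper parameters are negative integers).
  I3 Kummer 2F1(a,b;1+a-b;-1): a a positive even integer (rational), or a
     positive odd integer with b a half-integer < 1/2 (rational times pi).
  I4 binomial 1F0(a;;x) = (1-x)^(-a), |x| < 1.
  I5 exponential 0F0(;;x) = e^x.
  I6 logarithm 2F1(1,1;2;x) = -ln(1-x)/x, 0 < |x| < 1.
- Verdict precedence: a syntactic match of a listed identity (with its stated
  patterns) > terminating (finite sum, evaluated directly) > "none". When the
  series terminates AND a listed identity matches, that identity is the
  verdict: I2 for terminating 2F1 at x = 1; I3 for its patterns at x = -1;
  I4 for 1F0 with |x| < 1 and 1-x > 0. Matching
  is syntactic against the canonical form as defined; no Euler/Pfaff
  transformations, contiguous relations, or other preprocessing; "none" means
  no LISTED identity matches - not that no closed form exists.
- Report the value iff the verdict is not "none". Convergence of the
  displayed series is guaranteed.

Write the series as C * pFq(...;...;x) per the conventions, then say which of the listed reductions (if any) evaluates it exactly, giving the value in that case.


Reduced: x = \frac{2}{3}, 2F1, upper = {-8, \frac{5}{3}}, lower = {-\frac{5}{8}}, C = -\frac{5}{2}. Verdict: terminating. With -8 upstairs the series is a 9-term polynomial sum; evaluated term by term. Sum: -\frac{13827759148495}{17092217133702}.

Structural cue: from the first term -\frac{5}{2}: the lower running product (C = -5/2, x = 2/3) is a rising factorial.
Term ratio: r(k) = \frac{2}{3} * (k-8) (k+\frac{5}{3}) / [(k-\frac{5}{8}) (k+1)] ; factor over Q: parameters, x = \frac{2}{3}, and C = -\frac{5}{2}.


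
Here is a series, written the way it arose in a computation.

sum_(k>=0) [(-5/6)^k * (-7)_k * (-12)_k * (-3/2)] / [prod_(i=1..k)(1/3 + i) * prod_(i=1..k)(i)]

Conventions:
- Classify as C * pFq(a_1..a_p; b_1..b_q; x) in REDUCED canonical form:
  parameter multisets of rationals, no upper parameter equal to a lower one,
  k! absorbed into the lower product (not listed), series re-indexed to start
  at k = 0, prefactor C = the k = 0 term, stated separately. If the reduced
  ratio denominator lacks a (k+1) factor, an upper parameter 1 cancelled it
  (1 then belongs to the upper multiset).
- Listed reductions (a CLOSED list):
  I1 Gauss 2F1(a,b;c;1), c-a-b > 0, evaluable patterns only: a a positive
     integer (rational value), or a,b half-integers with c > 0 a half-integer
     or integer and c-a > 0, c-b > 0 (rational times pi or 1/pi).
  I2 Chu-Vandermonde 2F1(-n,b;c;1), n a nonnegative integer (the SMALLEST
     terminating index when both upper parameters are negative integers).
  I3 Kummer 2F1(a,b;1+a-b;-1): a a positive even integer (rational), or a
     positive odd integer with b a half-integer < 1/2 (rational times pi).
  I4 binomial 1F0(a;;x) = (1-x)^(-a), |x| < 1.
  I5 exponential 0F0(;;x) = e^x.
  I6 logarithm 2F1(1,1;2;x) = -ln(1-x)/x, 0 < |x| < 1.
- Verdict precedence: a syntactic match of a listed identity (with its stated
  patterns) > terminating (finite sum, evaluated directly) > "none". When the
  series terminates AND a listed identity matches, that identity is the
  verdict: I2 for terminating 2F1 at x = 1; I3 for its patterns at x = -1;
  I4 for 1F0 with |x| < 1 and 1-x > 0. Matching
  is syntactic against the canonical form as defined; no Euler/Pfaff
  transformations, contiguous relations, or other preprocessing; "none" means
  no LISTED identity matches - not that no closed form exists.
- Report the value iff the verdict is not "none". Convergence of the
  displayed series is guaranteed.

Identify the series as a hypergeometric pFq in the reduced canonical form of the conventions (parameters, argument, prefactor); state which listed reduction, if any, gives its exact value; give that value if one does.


The series (x = -5/6) is 2F1: upper {-12, -7}, lower {4/3}, prefactor -3/2. Verdict: terminating - the sum ends at index 7 because -7 is a negative integer; exact evaluation follows. Exact value: -6079431/126464.

Key step: with t_0 = -3/2, the lower running product (prefactor -3/2) is a rising factorial.
Step ratio: r(k) = (-5/6) * (k-12) (k-7) / [(k+4/3) (k+1)] - poly over poly, x = (-5/6) from leading terms; C = -3/2 at k = 0.


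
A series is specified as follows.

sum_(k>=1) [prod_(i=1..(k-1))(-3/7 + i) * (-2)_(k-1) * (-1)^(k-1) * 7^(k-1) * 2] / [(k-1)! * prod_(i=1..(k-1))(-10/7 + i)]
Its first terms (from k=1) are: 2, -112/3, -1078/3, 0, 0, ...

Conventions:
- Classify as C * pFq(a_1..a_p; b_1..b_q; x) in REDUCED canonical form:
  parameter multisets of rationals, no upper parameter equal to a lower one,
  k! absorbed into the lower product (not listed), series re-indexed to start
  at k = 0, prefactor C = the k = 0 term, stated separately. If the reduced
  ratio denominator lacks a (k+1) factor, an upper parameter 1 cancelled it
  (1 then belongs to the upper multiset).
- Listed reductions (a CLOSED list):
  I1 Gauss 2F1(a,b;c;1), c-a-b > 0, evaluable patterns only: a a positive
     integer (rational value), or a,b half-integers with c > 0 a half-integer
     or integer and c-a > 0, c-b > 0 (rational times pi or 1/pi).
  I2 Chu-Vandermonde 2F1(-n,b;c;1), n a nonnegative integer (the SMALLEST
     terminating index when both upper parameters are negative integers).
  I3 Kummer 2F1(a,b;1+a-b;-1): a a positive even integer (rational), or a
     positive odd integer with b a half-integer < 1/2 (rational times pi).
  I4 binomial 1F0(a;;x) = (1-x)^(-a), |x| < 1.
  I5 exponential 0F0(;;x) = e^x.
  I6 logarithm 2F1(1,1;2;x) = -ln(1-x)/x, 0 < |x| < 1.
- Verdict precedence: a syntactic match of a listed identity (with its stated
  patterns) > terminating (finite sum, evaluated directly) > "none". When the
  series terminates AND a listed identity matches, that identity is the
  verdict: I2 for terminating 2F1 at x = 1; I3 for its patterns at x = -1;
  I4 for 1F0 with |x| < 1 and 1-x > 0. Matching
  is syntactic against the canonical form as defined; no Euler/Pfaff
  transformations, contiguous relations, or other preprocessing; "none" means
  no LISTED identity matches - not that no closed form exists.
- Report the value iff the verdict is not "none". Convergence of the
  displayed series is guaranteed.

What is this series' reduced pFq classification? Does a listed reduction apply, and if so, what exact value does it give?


Key step: from the first term 2: the (-1)^k factor (C = 2, x = -7) folds into the argument's sign.
Adjacent-term ratio: r(k) = (-7) * (k-2) (k+4/7) / [(k-3/7) (k+1)] - rational in k. x = (-7); t_0 = 2; negate the roots.

x = -7 here; the reduced form reads 2F1, upper {-2, 4/7}, lower {-3/7}, C = 2. Verdict: terminating. With -2 upstairs the series is a 3-term polynomial sum; evaluated term by term. Sum: -1184/3.


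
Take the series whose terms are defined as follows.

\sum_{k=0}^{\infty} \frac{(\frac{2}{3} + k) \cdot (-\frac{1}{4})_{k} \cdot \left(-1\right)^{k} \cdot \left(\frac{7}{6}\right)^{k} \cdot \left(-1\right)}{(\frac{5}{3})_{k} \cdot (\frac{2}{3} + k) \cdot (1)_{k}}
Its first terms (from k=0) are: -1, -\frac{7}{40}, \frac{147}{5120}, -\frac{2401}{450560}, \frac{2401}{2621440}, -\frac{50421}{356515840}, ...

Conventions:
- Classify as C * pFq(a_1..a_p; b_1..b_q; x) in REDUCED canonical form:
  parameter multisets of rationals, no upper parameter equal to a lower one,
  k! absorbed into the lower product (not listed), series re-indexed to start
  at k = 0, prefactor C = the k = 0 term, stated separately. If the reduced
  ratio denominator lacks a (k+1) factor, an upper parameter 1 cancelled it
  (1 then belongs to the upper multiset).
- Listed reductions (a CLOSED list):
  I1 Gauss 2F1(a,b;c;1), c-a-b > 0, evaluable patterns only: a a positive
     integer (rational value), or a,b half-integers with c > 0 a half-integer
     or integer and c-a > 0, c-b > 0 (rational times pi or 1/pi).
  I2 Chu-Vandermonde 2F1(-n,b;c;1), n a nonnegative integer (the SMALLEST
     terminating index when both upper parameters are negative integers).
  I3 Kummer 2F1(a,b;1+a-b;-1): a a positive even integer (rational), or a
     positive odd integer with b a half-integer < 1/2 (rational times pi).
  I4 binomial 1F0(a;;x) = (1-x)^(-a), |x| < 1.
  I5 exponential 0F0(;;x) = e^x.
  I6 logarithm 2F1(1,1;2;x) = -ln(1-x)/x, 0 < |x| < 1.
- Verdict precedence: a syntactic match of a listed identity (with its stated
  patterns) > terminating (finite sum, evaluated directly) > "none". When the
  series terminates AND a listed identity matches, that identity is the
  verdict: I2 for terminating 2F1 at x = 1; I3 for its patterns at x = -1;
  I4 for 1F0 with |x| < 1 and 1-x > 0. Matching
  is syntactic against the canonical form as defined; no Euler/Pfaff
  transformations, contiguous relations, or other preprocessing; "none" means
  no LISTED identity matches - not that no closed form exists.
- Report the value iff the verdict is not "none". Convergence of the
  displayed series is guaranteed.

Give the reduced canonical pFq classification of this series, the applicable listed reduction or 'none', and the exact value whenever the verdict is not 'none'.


Structural cue: t_0 = -1 here, and the (-1)^k factor (C = -1, x = -7/6) folds into the argument's sign.
Term ratio: r(k) = -\frac{7}{6} * (k-\frac{1}{4}) / [(k+\frac{5}{3}) (k+1)] - poly over poly, x = -\frac{7}{6} from leading terms; C = -1 at k = 0.

At argument -\frac{7}{6}: a 1F1 with upper {-\frac{1}{4}}, lower {\frac{5}{3}}, scaled by C = -1. Verdict: no listed reduction: x = -\frac{7}{6} and upper {-\frac{1}{4}} fail every I1-I6 pattern.
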